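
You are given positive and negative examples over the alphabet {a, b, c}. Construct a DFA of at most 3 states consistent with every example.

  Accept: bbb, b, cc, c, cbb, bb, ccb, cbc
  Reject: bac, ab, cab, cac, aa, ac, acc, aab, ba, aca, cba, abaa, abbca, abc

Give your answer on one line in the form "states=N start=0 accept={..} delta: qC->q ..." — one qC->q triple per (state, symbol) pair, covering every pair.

states=2 start=0 accept={0} delta: 0a->1 0b->0 0c->0 1a->1 1b->1 1c->1

Fold the examples into a partial DFA from state 0: repeatedly fix the first undefined (state, symbol) met by the shortest-then-alphabetical prefix, trying targets in increasing order and rejecting any under which an Accept and a Reject string meet in one state with the same remainder; add a state when all current targets are rejected. Accepting states are where Accept strings end.
a: 0a undefined. 0a->0: no, b/ab meet in 0 with "b" left. Open state 1: 0a->1.
b: 0b undefined. 0b->0: ok.
c: 0c undefined. 0c->0: ok.
aa: 1a undefined. 1a->0: no, bbb/aa meet in 0. 1a->1: ok.
ab: 1b undefined. 1b->0: no, bbb/ab meet in 0. 1b->1: ok.
ac: 1c undefined. 1c->0: no, bbb/bac meet in 0. 1c->1: ok.
All examples now run through 2 states with every (state, symbol) defined. Accept strings end in {0}, Reject strings end in {1}; accept={0}.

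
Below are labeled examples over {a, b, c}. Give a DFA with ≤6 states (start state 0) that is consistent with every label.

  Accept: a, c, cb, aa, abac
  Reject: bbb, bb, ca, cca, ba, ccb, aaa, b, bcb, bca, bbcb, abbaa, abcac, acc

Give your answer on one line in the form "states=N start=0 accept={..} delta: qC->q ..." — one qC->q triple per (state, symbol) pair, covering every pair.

Grow the machine one transition at a time. Run the examples from 0; the earliest place one falls off (shortest prefix, ties alphabetical) gets sent to the lowest-numbered state that keeps every Accept/Reject pair distinguishable — a pair clashes when both reach the same state with identical unread suffix — and to a fresh state only if none does.
a: 0a undefined. 0a->0: no, a/aaa meet in 0. Open state 1: 0a->1.
b: 0b undefined. 0b->0: no, a/ba meet in 1. 0b->1: no, a/b meet in 1. Open state 2: 0b->2.
c: 0c undefined. 0c->0: no, a/ca meet in 1. 0c->1: no, aa/ca meet in 1 with "a" left. 0c->2: no, c/b meet in 2. Open state 3: 0c->3.
aa: 1a undefined. 1a->0: no, a/aaa meet in 1. 1a->1: no, a/aaa meet in 1. 1a->2: no, aa/b meet in 2. 1a->3: ok.
ab: 1b undefined. 1b->0: ok.
ac: 1c undefined. 1c->0: no, c/acc meet in 3. 1c->1: no, a/acc meet in 1. 1c->2: no, abac/b meet in 2. 1c->3: ok.
ba: 2a undefined. 2a->0: no, a/abbaa meet in 1. 2a->1: no, a/ba meet in 1. 2a->2: ok.
bb: 2b undefined. 2b->0: no, cb/bbcb meet in 3 with "b" left. 2b->1: no, a/bb meet in 1. 2b->2: ok.
bc: 2c undefined. 2c->0: no, a/bca meet in 1. 2c->1: no, c/bca meet in 3. 2c->2: ok.
ca: 3a undefined. 3a->0: no, c/abcac meet in 3. 3a->1: no, a/ca meet in 1. 3a->2: ok.
cb: 3b undefined. 3b->0: ok.
cc: 3c undefined. 3c->0: no, a/cca meet in 1. 3c->1: no, a/acc meet in 1. 3c->2: ok.
All examples now run through 4 states with every (state, symbol) defined. Accept strings end in {0,1,3}, Reject strings end in {2}; accept={0,1,3}.

states=4 start=0 accept={0,1,3} delta: 0a->1 0b->2 0c->3 1a->3 1b->0 1c->3 2a->2 2b->2 2c->2 3a->2 3b->0 3c->2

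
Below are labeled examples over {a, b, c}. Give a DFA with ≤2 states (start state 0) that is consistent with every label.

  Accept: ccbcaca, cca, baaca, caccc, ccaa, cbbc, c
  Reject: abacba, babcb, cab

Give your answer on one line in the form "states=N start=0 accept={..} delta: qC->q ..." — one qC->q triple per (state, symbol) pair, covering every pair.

Fold the examples into a partial DFA from state 0: repeatedly fix the first undefined (state, symbol) met by the shortest-then-alphabetical prefix, trying targets in increasing order and rejecting any under which an Accept and a Reject string meet in one state with the same remainder; add a state when all current targets are rejected. Accepting states are where Accept strings end.
a: 0a undefined. 0a->0: ok.
b: 0b undefined. 0b->0: ok.
c: 0c undefined. 0c->0: no, ccbcaca/abacba meet in 0. Open state 1: 0c->1.
ca: 1a undefined. 1a->0: no, baaca/cab meet in 0. 1a->1: ok.
cb: 1b undefined. 1b->0: ok.
cc: 1c undefined. 1c->0: no, ccbcaca/abacba meet in 0. 1c->1: ok.
All examples now run through 2 states with every (state, symbol) defined. Accept strings end in {1}, Reject strings end in {0}; accept={1}.

states=2 start=0 accept={1} delta: 0a->0 0b->0 0c->1 1a->1 1b->0 1c->1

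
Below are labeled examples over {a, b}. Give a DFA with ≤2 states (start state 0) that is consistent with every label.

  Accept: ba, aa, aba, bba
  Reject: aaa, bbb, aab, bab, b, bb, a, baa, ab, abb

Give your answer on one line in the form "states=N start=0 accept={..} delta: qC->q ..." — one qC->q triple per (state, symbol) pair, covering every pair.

states=2 start=0 accept={0} delta: 0a->1 0b->1 1a->0 1b->1

Fold the examples into a partial DFA from state 0: repeatedly fix the first undefined (state, symbol) met by the shortest-then-alphabetical prefix, trying targets in increasing order and rejecting any under which an Accept and a Reject string meet in one state with the same remainder; add a state when all current targets are rejected. Accepting states are where Accept strings end.
a: 0a undefined. 0a->0: no, aa/aaa meet in 0. Open state 1: 0a->1.
b: 0b undefined. 0b->0: no, ba/a meet in 1. 0b->1: ok.
aa: 1a undefined. 1a->0: ok.
ab: 1b undefined. 1b->0: no, ba/bb meet in 0. 1b->1: ok.
All examples now run through 2 states with every (state, symbol) defined. Accept strings end in {0}, Reject strings end in {1}; accept={0}.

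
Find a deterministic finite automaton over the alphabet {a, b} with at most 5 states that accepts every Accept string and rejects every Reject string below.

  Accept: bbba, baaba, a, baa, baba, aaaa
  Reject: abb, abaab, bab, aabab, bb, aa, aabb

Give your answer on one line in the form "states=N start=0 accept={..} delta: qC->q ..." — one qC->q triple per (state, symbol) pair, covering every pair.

states=4 start=0 accept={1,3} delta: 0a->1 0b->1 1a->2 1b->2 2a->3 2b->2 3a->1 3b->0

Fold the examples into a partial DFA from state 0: repeatedly fix the first undefined (state, symbol) met by the shortest-then-alphabetical prefix, trying targets in increasing order and rejecting any under which an Accept and a Reject string meet in one state with the same remainder; add a state when all current targets are rejected. Accepting states are where Accept strings end.
a: 0a undefined. 0a->0: no, a/aa meet in 0. Open state 1: 0a->1.
b: 0b undefined. 0b->0: no, baa/aa meet in 1 with "a" left. 0b->1: ok.
aa: 1a undefined. 1a->0: no, a/bab meet in 1. 1a->1: no, a/aa meet in 1. Open state 2: 1a->2.
ab: 1b undefined. 1b->0: no, bbba/aa meet in 2. 1b->1: no, bbba/aa meet in 2. 1b->2: ok.
aaa: 2a undefined. 2a->0: no, baaba/abaab meet in 2. 2a->1: no, aaaa/bb meet in 2. 2a->2: no, baa/bb meet in 2. Open state 3: 2a->3.
aab: 2b undefined. 2b->0: no, bbba/aabb meet in 1. 2b->1: no, bbba/bb meet in 2. 2b->2: ok.
aaaa: 3a undefined. 3a->0: no, a/abaab meet in 1. 3a->1: ok.
baab: 3b undefined. 3b->0: ok.
All examples now run through 4 states with every (state, symbol) defined. Accept strings end in {1,3}, Reject strings end in {0,2}; accept={1,3}.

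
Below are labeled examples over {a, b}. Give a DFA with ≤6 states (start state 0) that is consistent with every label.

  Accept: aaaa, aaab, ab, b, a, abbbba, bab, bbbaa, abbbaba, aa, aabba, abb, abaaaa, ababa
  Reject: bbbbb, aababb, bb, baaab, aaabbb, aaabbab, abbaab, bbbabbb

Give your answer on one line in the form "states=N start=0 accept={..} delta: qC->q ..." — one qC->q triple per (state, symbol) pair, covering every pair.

states=6 start=0 accept={0,1,2,3,5} delta: 0a->1 0b->2 1a->0 1b->3 2a->3 2b->4 3a->4 3b->5 4a->5 4b->0 5a->5 5b->4

Grow the machine one transition at a time. Run the examples from 0; the earliest place one falls off (shortest prefix, ties alphabetical) gets sent to the lowest-numbered state that keeps every Accept/Reject pair distinguishable — a pair clashes when both reach the same state with identical unread suffix — and to a fresh state only if none does.
a: 0a undefined. 0a->0: no, abb/bb meet in 0 with "bb" left. Open state 1: 0a->1.
b: 0b undefined. 0b->0: no, aaab/baaab meet in 1 with "aab" left. 0b->1: no, ab/bb meet in 1 with "b" left. Open state 2: 0b->2.
aa: 1a undefined. 1a->0: ok.
ab: 1b undefined. 1b->0: no, bab/aaabbab meet in 2 with "ab" left. 1b->1: no, aaab/aaabbb meet in 1. 1b->2: no, abb/bb meet in 2 with "b" left. Open state 3: 1b->3.
ba: 2a undefined. 2a->0: no, b/baaab meet in 2. 2a->1: no, aaab/baaab meet in 3. 2a->2: no, bab/bb meet in 2 with "b" left. 2a->3: ok.
bb: 2b undefined. 2b->0: no, aaaa/bb meet in 0. 2b->1: no, a/bb meet in 1. 2b->2: no, b/bbbbb meet in 2. 2b->3: no, aaab/bb meet in 3. Open state 4: 2b->4.
aba: 3a undefined. 3a->0: no, aaab/baaab meet in 3. 3a->1: no, b/baaab meet in 2. 3a->2: no, bab/baaab meet in 3 with "b" left. 3a->3: no, bab/baaab meet in 3 with "b" left. 3a->4: ok.
abb: 3b undefined. 3b->0: no, aaab/aaabbab meet in 3. 3b->1: no, aaab/aababb meet in 3. 3b->2: no, b/aaabbab meet in 2. 3b->3: no, aaab/aababb meet in 3. 3b->4: no, bab/bb meet in 4. Open state 5: 3b->5.
bbb: 4b undefined. 4b->0: ok.
abaa: 4a undefined. 4a->0: no, b/baaab meet in 2. 4a->1: no, aaab/baaab meet in 3. 4a->2: no, abaaaa/bbbbb meet in 4. 4a->3: no, bab/baaab meet in 5. 4a->4: no, aaaa/baaab meet in 0. 4a->5: ok.
abba: 5a undefined. 5a->0: no, aaab/abbaab meet in 3. 5a->1: no, aaab/aaabbab meet in 3. 5a->2: no, bab/abbaab meet in 5. 5a->3: no, aaaa/abbaab meet in 0. 5a->4: no, aaaa/aaabbab meet in 0. 5a->5: ok.
abbb: 5b undefined. 5b->0: no, aaaa/aababb meet in 0. 5b->1: no, a/aababb meet in 1. 5b->2: no, b/aababb meet in 2. 5b->3: no, aaab/aababb meet in 3. 5b->4: ok.
All examples now run through 6 states with every (state, symbol) defined. Accept strings end in {0,1,2,3,5}, Reject strings end in {4}; accept={0,1,2,3,5}.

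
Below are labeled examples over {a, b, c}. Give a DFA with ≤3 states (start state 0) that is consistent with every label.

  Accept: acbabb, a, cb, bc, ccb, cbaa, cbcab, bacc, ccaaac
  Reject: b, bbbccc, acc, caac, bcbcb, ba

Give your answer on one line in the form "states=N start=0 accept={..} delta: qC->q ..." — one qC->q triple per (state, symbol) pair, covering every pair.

states=3 start=0 accept={0,2} delta: 0a->0 0b->1 0c->2 1a->1 1b->0 1c->0 2a->2 2b->0 2c->1

State merging on the prefix tree: take the shortest (then alphabetical) example prefix whose next move is undefined and point that move at state 0, else 1, else 2, ...; a target is out if some Accept/Reject pair would then sit in one state with the same input left (inseparable). If every existing state is out, open a new one.
a: 0a undefined. 0a->0: ok.
b: 0b undefined. 0b->0: no, a/b meet in 0. Open state 1: 0b->1.
c: 0c undefined. 0c->0: no, a/acc meet in 0. 0c->1: no, bc/acc meet in 1 with "c" left. Open state 2: 0c->2.
ba: 1a undefined. 1a->0: no, a/ba meet in 0. 1a->1: ok.
bb: 1b undefined. 1b->0: ok.
bc: 1c undefined. 1c->0: ok.
ca: 2a undefined. 2a->0: no, bacc/caac meet in 2. 2a->1: no, a/caac meet in 0. 2a->2: ok.
cb: 2b undefined. 2b->0: ok.
cc: 2c undefined. 2c->0: no, acbabb/bbbccc meet in 0. 2c->1: ok.
All examples now run through 3 states with every (state, symbol) defined. Accept strings end in {0,2}, Reject strings end in {1}; accept={0,2}.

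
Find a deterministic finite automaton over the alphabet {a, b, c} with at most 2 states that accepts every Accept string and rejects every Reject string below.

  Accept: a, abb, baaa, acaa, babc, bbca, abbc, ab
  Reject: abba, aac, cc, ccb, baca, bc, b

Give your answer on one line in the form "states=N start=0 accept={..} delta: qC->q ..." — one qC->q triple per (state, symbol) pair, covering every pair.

states=2 start=0 accept={1} delta: 0a->1 0b->0 0c->0 1a->0 1b->1 1c->1

Fold the examples into a partial DFA from state 0: repeatedly fix the first undefined (state, symbol) met by the shortest-then-alphabetical prefix, trying targets in increasing order and rejecting any under which an Accept and a Reject string meet in one state with the same remainder; add a state when all current targets are rejected. Accepting states are where Accept strings end.
a: 0a undefined. 0a->0: no, ab/b meet in 0 with "b" left. Open state 1: 0a->1.
b: 0b undefined. 0b->0: ok.
c: 0c undefined. 0c->0: ok.
aa: 1a undefined. 1a->0: ok.
ab: 1b undefined. 1b->0: no, a/abba meet in 1. 1b->1: ok.
ac: 1c undefined. 1c->0: no, a/baca meet in 1. 1c->1: ok.
All examples now run through 2 states with every (state, symbol) defined. Accept strings end in {1}, Reject strings end in {0}; accept={1}.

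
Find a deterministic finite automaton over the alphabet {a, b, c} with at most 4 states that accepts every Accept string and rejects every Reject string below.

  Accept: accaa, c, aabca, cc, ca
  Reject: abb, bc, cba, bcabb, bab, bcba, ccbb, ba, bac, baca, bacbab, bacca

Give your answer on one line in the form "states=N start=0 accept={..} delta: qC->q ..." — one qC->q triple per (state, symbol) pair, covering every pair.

states=4 start=0 accept={0} delta: 0a->0 0b->1 0c->0 1a->2 1b->1 1c->2 2a->0 2b->1 2c->3 3a->1 3b->0 3c->1

Grow the machine one transition at a time. Run the examples from 0; the earliest place one falls off (shortest prefix, ties alphabetical) gets sent to the lowest-numbered state that keeps every Accept/Reject pair distinguishable — a pair clashes when both reach the same state with identical unread suffix — and to a fresh state only if none does.
a: 0a undefined. 0a->0: ok.
b: 0b undefined. 0b->0: no, c/bc meet in 0 with "c" left. Open state 1: 0b->1.
c: 0c undefined. 0c->0: ok.
ba: 1a undefined. 1a->0: no, accaa/cba meet in 0. 1a->1: no, aabca/baca meet in 1 with "ca" left. Open state 2: 1a->2.
bc: 1c undefined. 1c->0: no, accaa/bc meet in 0. 1c->1: no, aabca/cba meet in 2. 1c->2: ok.
abb: 1b undefined. 1b->0: no, accaa/abb meet in 0. 1b->1: ok.
bab: 2b undefined. 2b->0: no, accaa/bab meet in 0. 2b->1: ok.
bac: 2c undefined. 2c->0: no, accaa/bac meet in 0. 2c->1: no, aabca/bacca meet in 2 with "a" left. 2c->2: no, aabca/baca meet in 2 with "a" left. Open state 3: 2c->3.
bca: 2a undefined. 2a->0: ok.
baca: 3a undefined. 3a->0: no, accaa/baca meet in 0. 3a->1: ok.
bacb: 3b undefined. 3b->0: ok.
bacc: 3c undefined. 3c->0: no, accaa/bacca meet in 0. 3c->1: ok.
All examples now run through 4 states with every (state, symbol) defined. Accept strings end in {0}, Reject strings end in {1,2,3}; accept={0}.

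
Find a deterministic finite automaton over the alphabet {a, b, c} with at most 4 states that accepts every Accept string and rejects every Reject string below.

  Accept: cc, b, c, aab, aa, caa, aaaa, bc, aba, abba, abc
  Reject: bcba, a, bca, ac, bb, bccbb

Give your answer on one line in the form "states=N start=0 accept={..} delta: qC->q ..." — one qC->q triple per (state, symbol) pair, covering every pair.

states=4 start=0 accept={0,2,3} delta: 0a->1 0b->2 0c->0 1a->0 1b->2 1c->1 2a->0 2b->1 2c->3 3a->1 3b->0 3c->0

State merging on the prefix tree: take the shortest (then alphabetical) example prefix whose next move is undefined and point that move at state 0, else 1, else 2, ...; a target is out if some Accept/Reject pair would then sit in one state with the same input left (inseparable). If every existing state is out, open a new one.
a: 0a undefined. 0a->0: no, c/ac meet in 0 with "c" left. Open state 1: 0a->1.
b: 0b undefined. 0b->0: no, b/bb meet in 0. 0b->1: no, b/a meet in 1. Open state 2: 0b->2.
c: 0c undefined. 0c->0: ok.
aa: 1a undefined. 1a->0: ok.
ab: 1b undefined. 1b->0: no, aba/a meet in 1. 1b->1: no, abc/ac meet in 1 with "c" left. 1b->2: ok.
ac: 1c undefined. 1c->0: no, cc/ac meet in 0. 1c->1: ok.
bb: 2b undefined. 2b->0: no, cc/bb meet in 0. 2b->1: ok.
bc: 2c undefined. 2c->0: no, aba/bcba meet in 2 with "a" left. 2c->1: no, cc/bca meet in 0. 2c->2: no, cc/bcba meet in 0. Open state 3: 2c->3.
aba: 2a undefined. 2a->0: ok.
bca: 3a undefined. 3a->0: no, cc/bca meet in 0. 3a->1: ok.
bcb: 3b undefined. 3b->0: ok.
bcc: 3c undefined. 3c->0: ok.
All examples now run through 4 states with every (state, symbol) defined. Accept strings end in {0,2,3}, Reject strings end in {1}; accept={0,2,3}.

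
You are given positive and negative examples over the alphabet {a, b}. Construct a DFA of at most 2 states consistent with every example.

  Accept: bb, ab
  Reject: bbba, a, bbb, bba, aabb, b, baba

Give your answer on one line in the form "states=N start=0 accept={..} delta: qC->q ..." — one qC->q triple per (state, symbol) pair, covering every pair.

states=2 start=0 accept={0} delta: 0a->1 0b->1 1a->1 1b->0

Fold the examples into a partial DFA from state 0: repeatedly fix the first undefined (state, symbol) met by the shortest-then-alphabetical prefix, trying targets in increasing order and rejecting any under which an Accept and a Reject string meet in one state with the same remainder; add a state when all current targets are rejected. Accepting states are where Accept strings end.
a: 0a undefined. 0a->0: no, bb/aabb meet in 0 with "bb" left. Open state 1: 0a->1.
b: 0b undefined. 0b->0: no, bb/bbb meet in 0. 0b->1: ok.
aa: 1a undefined. 1a->0: no, bb/aabb meet in 1 with "b" left. 1a->1: ok.
ab: 1b undefined. 1b->0: ok.
All examples now run through 2 states with every (state, symbol) defined. Accept strings end in {0}, Reject strings end in {1}; accept={0}.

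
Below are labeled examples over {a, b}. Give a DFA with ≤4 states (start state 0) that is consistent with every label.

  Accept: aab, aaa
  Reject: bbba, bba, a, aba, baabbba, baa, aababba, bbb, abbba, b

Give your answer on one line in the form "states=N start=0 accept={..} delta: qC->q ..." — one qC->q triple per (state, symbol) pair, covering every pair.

Grow the machine one transition at a time. Run the examples from 0; the earliest place one falls off (shortest prefix, ties alphabetical) gets sent to the lowest-numbered state that keeps every Accept/Reject pair distinguishable — a pair clashes when both reach the same state with identical unread suffix — and to a fresh state only if none does.
a: 0a undefined. 0a->0: no, aab/b meet in 0 with "b" left. Open state 1: 0a->1.
b: 0b undefined. 0b->0: ok.
aa: 1a undefined. 1a->0: no, aab/baa meet in 0. 1a->1: no, aaa/bbba meet in 1. Open state 2: 1a->2.
ab: 1b undefined. 1b->0: ok.
aaa: 2a undefined. 2a->0: no, aaa/bbb meet in 0. 2a->1: no, aaa/bbba meet in 1. 2a->2: no, aaa/baa meet in 2. Open state 3: 2a->3.
aab: 2b undefined. 2b->0: no, aab/bbb meet in 0. 2b->1: no, aab/bbba meet in 1. 2b->2: no, aab/baa meet in 2. 2b->3: ok.
aaba: 3a undefined. 3a->0: ok.
baabb: 3b undefined. 3b->0: ok.
All examples now run through 4 states with every (state, symbol) defined. Accept strings end in {3}, Reject strings end in {0,1,2}; accept={3}.

states=4 start=0 accept={3} delta: 0a->1 0b->0 1a->2 1b->0 2a->3 2b->3 3a->0 3b->0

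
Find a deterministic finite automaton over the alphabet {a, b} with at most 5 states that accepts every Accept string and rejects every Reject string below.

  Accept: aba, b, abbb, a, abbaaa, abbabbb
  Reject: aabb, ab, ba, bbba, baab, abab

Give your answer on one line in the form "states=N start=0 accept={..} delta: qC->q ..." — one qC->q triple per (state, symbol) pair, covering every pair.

states=5 start=0 accept={1,3} delta: 0a->1 0b->1 1a->0 1b->2 2a->1 2b->3 3a->4 3b->1 4a->0 4b->1

Grow the machine one transition at a time. Run the examples from 0; the earliest place one falls off (shortest prefix, ties alphabetical) gets sent to the lowest-numbered state that keeps every Accept/Reject pair distinguishable — a pair clashes when both reach the same state with identical unread suffix — and to a fresh state only if none does.
a: 0a undefined. 0a->0: no, aba/ba meet in 0 with "ba" left. Open state 1: 0a->1.
b: 0b undefined. 0b->0: no, a/ba meet in 1. 0b->1: ok.
aa: 1a undefined. 1a->0: ok.
ab: 1b undefined. 1b->0: no, abbb/aabb meet in 0. 1b->1: no, aba/ba meet in 0. Open state 2: 1b->2.
aba: 2a undefined. 2a->0: no, aba/ba meet in 0. 2a->1: ok.
abb: 2b undefined. 2b->0: no, aba/bbba meet in 1. 2b->1: no, abbb/aabb meet in 2. 2b->2: no, aba/bbba meet in 1. Open state 3: 2b->3.
abba: 3a undefined. 3a->0: no, abbaaa/ba meet in 0. 3a->1: no, aba/bbba meet in 1. 3a->2: no, abbaaa/ba meet in 0. 3a->3: no, abbaaa/bbba meet in 3. Open state 4: 3a->4.
abbb: 3b undefined. 3b->0: no, abbb/ba meet in 0. 3b->1: ok.
abbaa: 4a undefined. 4a->0: ok.
abbab: 4b undefined. 4b->0: no, abbabbb/aabb meet in 2. 4b->1: ok.
All examples now run through 5 states with every (state, symbol) defined. Accept strings end in {1,3}, Reject strings end in {0,2,4}; accept={1,3}.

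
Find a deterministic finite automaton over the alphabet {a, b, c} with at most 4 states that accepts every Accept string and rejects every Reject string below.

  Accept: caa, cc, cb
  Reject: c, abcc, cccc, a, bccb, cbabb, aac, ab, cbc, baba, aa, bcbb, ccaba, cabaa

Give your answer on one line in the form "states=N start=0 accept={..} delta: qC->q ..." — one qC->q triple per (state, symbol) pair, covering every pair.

Grow the machine one transition at a time. Run the examples from 0; the earliest place one falls off (shortest prefix, ties alphabetical) gets sent to the lowest-numbered state that keeps every Accept/Reject pair distinguishable — a pair clashes when both reach the same state with identical unread suffix — and to a fresh state only if none does.
a: 0a undefined. 0a->0: ok.
b: 0b undefined. 0b->0: no, cc/abcc meet in 0 with "cc" left. Open state 1: 0b->1.
c: 0c undefined. 0c->0: no, caa/c meet in 0. 0c->1: ok.
ba: 1a undefined. 1a->0: no, caa/a meet in 0. 1a->1: no, caa/c meet in 1. Open state 2: 1a->2.
bc: 1c undefined. 1c->0: no, cc/cccc meet in 0. 1c->1: no, cc/c meet in 1. 1c->2: ok.
cb: 1b undefined. 1b->0: no, cb/a meet in 0. 1b->1: no, cc/cbc meet in 2. 1b->2: ok.
bab: 2b undefined. 2b->0: ok.
bcc: 2c undefined. 2c->0: ok.
caa: 2a undefined. 2a->0: no, caa/abcc meet in 0. 2a->1: no, caa/c meet in 1. 2a->2: ok.
All examples now run through 3 states with every (state, symbol) defined. Accept strings end in {2}, Reject strings end in {0,1}; accept={2}.

states=3 start=0 accept={2} delta: 0a->0 0b->1 0c->1 1a->2 1b->2 1c->2 2a->2 2b->0 2c->0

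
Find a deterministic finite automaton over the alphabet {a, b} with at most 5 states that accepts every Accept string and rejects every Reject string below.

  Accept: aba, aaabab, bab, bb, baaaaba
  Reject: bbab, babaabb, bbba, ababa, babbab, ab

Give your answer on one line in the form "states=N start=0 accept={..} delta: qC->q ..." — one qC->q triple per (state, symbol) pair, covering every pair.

states=4 start=0 accept={2,3} delta: 0a->0 0b->1 1a->2 1b->2 2a->0 2b->3 3a->1 3b->0

State merging on the prefix tree: take the shortest (then alphabetical) example prefix whose next move is undefined and point that move at state 0, else 1, else 2, ...; a target is out if some Accept/Reject pair would then sit in one state with the same input left (inseparable). If every existing state is out, open a new one.
a: 0a undefined. 0a->0: ok.
b: 0b undefined. 0b->0: no, aba/bbab meet in 0. Open state 1: 0b->1.
ba: 1a undefined. 1a->0: no, aba/ababa meet in 0. 1a->1: no, aba/ab meet in 1. Open state 2: 1a->2.
bb: 1b undefined. 1b->0: no, aba/bbba meet in 2. 1b->1: no, aba/bbba meet in 2. 1b->2: ok.
baa: 2a undefined. 2a->0: ok.
bab: 2b undefined. 2b->0: no, aba/babaabb meet in 2. 2b->1: no, aba/babaabb meet in 2. 2b->2: no, aba/babaabb meet in 2. Open state 3: 2b->3.
baba: 3a undefined. 3a->0: no, aba/babaabb meet in 2. 3a->1: ok.
babb: 3b undefined. 3b->0: ok.
All examples now run through 4 states with every (state, symbol) defined. Accept strings end in {2,3}, Reject strings end in {0,1}; accept={2,3}.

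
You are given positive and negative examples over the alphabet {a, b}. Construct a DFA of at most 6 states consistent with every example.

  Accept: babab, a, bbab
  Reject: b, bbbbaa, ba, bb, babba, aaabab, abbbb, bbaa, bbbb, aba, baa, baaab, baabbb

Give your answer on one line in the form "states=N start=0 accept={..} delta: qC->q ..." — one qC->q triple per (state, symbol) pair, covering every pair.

Grow the machine one transition at a time. Run the examples from 0; the earliest place one falls off (shortest prefix, ties alphabetical) gets sent to the lowest-numbered state that keeps every Accept/Reject pair distinguishable — a pair clashes when both reach the same state with identical unread suffix — and to a fresh state only if none does.
a: 0a undefined. 0a->0: ok.
b: 0b undefined. 0b->0: no, babab/b meet in 0. Open state 1: 0b->1.
ba: 1a undefined. 1a->0: no, babab/b meet in 1. 1a->1: ok.
bb: 1b undefined. 1b->0: no, babab/b meet in 1. 1b->1: no, babab/b meet in 1. Open state 2: 1b->2.
bba: 2a undefined. 2a->0: no, babab/b meet in 1. 2a->1: no, babab/bb meet in 2. 2a->2: ok.
bbb: 2b undefined. 2b->0: no, babab/babba meet in 0. 2b->1: no, babab/b meet in 1. 2b->2: no, babab/bbbbaa meet in 2. Open state 3: 2b->3.
bbbb: 3b undefined. 3b->0: no, a/bbbbaa meet in 0. 3b->1: ok.
babba: 3a undefined. 3a->0: no, a/babba meet in 0. 3a->1: ok.
All examples now run through 4 states with every (state, symbol) defined. Accept strings end in {0,3}, Reject strings end in {1,2}; accept={0,3}.

states=4 start=0 accept={0,3} delta: 0a->0 0b->1 1a->1 1b->2 2a->2 2b->3 3a->1 3b->1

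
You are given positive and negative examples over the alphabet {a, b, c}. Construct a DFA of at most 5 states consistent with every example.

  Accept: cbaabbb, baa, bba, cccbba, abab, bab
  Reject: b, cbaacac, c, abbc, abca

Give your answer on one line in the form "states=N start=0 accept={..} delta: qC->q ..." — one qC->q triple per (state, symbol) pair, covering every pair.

states=3 start=0 accept={2} delta: 0a->0 0b->1 0c->0 1a->2 1b->1 1c->0 2a->2 2b->2 2c->0

Grow the machine one transition at a time. Run the examples from 0; the earliest place one falls off (shortest prefix, ties alphabetical) gets sent to the lowest-numbered state that keeps every Accept/Reject pair distinguishable — a pair clashes when both reach the same state with identical unread suffix — and to a fresh state only if none does.
a: 0a undefined. 0a->0: ok.
b: 0b undefined. 0b->0: no, baa/b meet in 0. Open state 1: 0b->1.
c: 0c undefined. 0c->0: ok.
ba: 1a undefined. 1a->0: no, baa/cbaacac meet in 0. 1a->1: no, baa/b meet in 1. Open state 2: 1a->2.
bb: 1b undefined. 1b->0: no, bba/c meet in 0. 1b->1: ok.
abc: 1c undefined. 1c->0: ok.
baa: 2a undefined. 2a->0: no, cbaabbb/b meet in 1. 2a->1: no, cbaabbb/b meet in 1. 2a->2: ok.
bab: 2b undefined. 2b->0: no, cbaabbb/b meet in 1. 2b->1: no, cbaabbb/b meet in 1. 2b->2: ok.
cbaac: 2c undefined. 2c->0: ok.
All examples now run through 3 states with every (state, symbol) defined. Accept strings end in {2}, Reject strings end in {0,1}; accept={2}.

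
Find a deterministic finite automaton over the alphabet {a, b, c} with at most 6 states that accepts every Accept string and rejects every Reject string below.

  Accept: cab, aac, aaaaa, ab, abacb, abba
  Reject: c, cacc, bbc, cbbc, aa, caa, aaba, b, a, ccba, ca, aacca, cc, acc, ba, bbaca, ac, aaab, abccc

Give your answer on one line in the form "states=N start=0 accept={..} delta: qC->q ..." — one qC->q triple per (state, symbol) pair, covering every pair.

states=4 start=0 accept={3} delta: 0a->1 0b->0 0c->0 1a->2 1b->3 1c->0 2a->3 2b->0 2c->3 3a->3 3b->2 3c->1

Fold the examples into a partial DFA from state 0: repeatedly fix the first undefined (state, symbol) met by the shortest-then-alphabetical prefix, trying targets in increasing order and rejecting any under which an Accept and a Reject string meet in one state with the same remainder; add a state when all current targets are rejected. Accepting states are where Accept strings end.
a: 0a undefined. 0a->0: no, aac/c meet in 0 with "c" left. Open state 1: 0a->1.
b: 0b undefined. 0b->0: ok.
c: 0c undefined. 0c->0: ok.
aa: 1a undefined. 1a->0: no, cab/aaab meet in 1 with "b" left. 1a->1: no, cab/aaab meet in 1 with "b" left. Open state 2: 1a->2.
ab: 1b undefined. 1b->0: no, cab/c meet in 0. 1b->1: no, cab/a meet in 1. 1b->2: no, cab/aa meet in 2. Open state 3: 1b->3.
ac: 1c undefined. 1c->0: ok.
aaa: 2a undefined. 2a->0: no, aaaaa/aa meet in 2. 2a->1: no, cab/aaab meet in 3. 2a->2: no, aaaaa/aa meet in 2. 2a->3: ok.
aab: 2b undefined. 2b->0: ok.
aac: 2c undefined. 2c->0: no, aac/c meet in 0. 2c->1: no, aac/aaba meet in 1. 2c->2: no, cab/aacca meet in 3. 2c->3: ok.
aba: 3a undefined. 3a->0: no, aaaaa/aaba meet in 1. 3a->1: no, aaaaa/aa meet in 2. 3a->2: no, abacb/aaab meet in 3 with "b" left. 3a->3: ok.
abb: 3b undefined. 3b->0: no, abba/aaba meet in 1. 3b->1: no, abba/aa meet in 2. 3b->2: ok.
abc: 3c undefined. 3c->0: no, abacb/c meet in 0. 3c->1: ok.
All examples now run through 4 states with every (state, symbol) defined. Accept strings end in {3}, Reject strings end in {0,1,2}; accept={3}.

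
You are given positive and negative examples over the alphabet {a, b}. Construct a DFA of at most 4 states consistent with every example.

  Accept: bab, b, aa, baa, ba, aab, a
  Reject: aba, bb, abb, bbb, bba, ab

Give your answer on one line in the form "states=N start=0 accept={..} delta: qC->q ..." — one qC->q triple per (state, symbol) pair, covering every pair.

states=3 start=0 accept={0,1} delta: 0a->1 0b->1 1a->0 1b->2 2a->2 2b->2

Grow the machine one transition at a time. Run the examples from 0; the earliest place one falls off (shortest prefix, ties alphabetical) gets sent to the lowest-numbered state that keeps every Accept/Reject pair distinguishable — a pair clashes when both reach the same state with identical unread suffix — and to a fresh state only if none does.
a: 0a undefined. 0a->0: no, b/ab meet in 0 with "b" left. Open state 1: 0a->1.
b: 0b undefined. 0b->0: no, bab/ab meet in 1 with "b" left. 0b->1: ok.
aa: 1a undefined. 1a->0: ok.
ab: 1b undefined. 1b->0: no, bab/aba meet in 1. 1b->1: no, bab/bb meet in 1. Open state 2: 1b->2.
aba: 2a undefined. 2a->0: no, aa/aba meet in 0. 2a->1: no, bab/aba meet in 1. 2a->2: ok.
abb: 2b undefined. 2b->0: no, aa/abb meet in 0. 2b->1: no, bab/abb meet in 1. 2b->2: ok.
All examples now run through 3 states with every (state, symbol) defined. Accept strings end in {0,1}, Reject strings end in {2}; accept={0,1}.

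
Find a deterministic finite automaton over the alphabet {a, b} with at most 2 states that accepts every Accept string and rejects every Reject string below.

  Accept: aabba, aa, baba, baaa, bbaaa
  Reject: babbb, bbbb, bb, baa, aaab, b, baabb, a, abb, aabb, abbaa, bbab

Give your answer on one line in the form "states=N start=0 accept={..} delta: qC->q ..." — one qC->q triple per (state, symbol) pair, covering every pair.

states=2 start=0 accept={0} delta: 0a->1 0b->1 1a->0 1b->1

Grow the machine one transition at a time. Run the examples from 0; the earliest place one falls off (shortest prefix, ties alphabetical) gets sent to the lowest-numbered state that keeps every Accept/Reject pair distinguishable — a pair clashes when both reach the same state with identical unread suffix — and to a fresh state only if none does.
a: 0a undefined. 0a->0: no, aa/a meet in 0. Open state 1: 0a->1.
b: 0b undefined. 0b->0: no, aa/baa meet in 1 with "a" left. 0b->1: ok.
aa: 1a undefined. 1a->0: ok.
ab: 1b undefined. 1b->0: no, aabba/babbb meet in 1. 1b->1: ok.
All examples now run through 2 states with every (state, symbol) defined. Accept strings end in {0}, Reject strings end in {1}; accept={0}.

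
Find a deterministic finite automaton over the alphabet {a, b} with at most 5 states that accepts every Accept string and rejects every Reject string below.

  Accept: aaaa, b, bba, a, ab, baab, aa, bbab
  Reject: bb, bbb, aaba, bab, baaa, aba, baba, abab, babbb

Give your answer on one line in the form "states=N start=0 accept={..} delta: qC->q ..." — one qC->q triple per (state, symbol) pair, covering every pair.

states=5 start=0 accept={0,1,3} delta: 0a->0 0b->1 1a->2 1b->2 2a->3 2b->4 3a->2 3b->0 4a->2 4b->1

Grow the machine one transition at a time. Run the examples from 0; the earliest place one falls off (shortest prefix, ties alphabetical) gets sent to the lowest-numbered state that keeps every Accept/Reject pair distinguishable — a pair clashes when both reach the same state with identical unread suffix — and to a fresh state only if none does.
a: 0a undefined. 0a->0: ok.
b: 0b undefined. 0b->0: no, aaaa/bb meet in 0. Open state 1: 0b->1.
ba: 1a undefined. 1a->0: no, aaaa/aaba meet in 0. 1a->1: no, b/aaba meet in 1. Open state 2: 1a->2.
bb: 1b undefined. 1b->0: no, aaaa/bb meet in 0. 1b->1: no, b/bb meet in 1. 1b->2: ok.
baa: 2a undefined. 2a->0: no, aaaa/baaa meet in 0. 2a->1: no, baab/bb meet in 2. 2a->2: no, bba/bb meet in 2. Open state 3: 2a->3.
bab: 2b undefined. 2b->0: no, aaaa/bbb meet in 0. 2b->1: no, b/bbb meet in 1. 2b->2: no, bba/baba meet in 3. 2b->3: no, bba/bbb meet in 3. Open state 4: 2b->4.
baaa: 3a undefined. 3a->0: no, aaaa/baaa meet in 0. 3a->1: no, b/baaa meet in 1. 3a->2: ok.
baab: 3b undefined. 3b->0: ok.
baba: 4a undefined. 4a->0: no, aaaa/baba meet in 0. 4a->1: no, b/baba meet in 1. 4a->2: ok.
babb: 4b undefined. 4b->0: no, b/babbb meet in 1. 4b->1: ok.
All examples now run through 5 states with every (state, symbol) defined. Accept strings end in {0,1,3}, Reject strings end in {2,4}; accept={0,1,3}.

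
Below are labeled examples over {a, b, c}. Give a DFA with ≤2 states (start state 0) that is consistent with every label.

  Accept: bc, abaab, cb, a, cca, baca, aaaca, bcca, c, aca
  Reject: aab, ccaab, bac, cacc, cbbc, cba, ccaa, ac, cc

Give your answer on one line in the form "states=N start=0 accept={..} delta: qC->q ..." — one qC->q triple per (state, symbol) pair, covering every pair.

states=2 start=0 accept={1} delta: 0a->1 0b->0 0c->1 1a->0 1b->1 1c->0

Fold the examples into a partial DFA from state 0: repeatedly fix the first undefined (state, symbol) met by the shortest-then-alphabetical prefix, trying targets in increasing order and rejecting any under which an Accept and a Reject string meet in one state with the same remainder; add a state when all current targets are rejected. Accepting states are where Accept strings end.
a: 0a undefined. 0a->0: no, c/ac meet in 0 with "c" left. Open state 1: 0a->1.
b: 0b undefined. 0b->0: ok.
c: 0c undefined. 0c->0: no, bc/cbbc meet in 0. 0c->1: ok.
aa: 1a undefined. 1a->0: ok.
ab: 1b undefined. 1b->0: no, bc/cbbc meet in 1. 1b->1: ok.
ac: 1c undefined. 1c->0: ok.
All examples now run through 2 states with every (state, symbol) defined. Accept strings end in {1}, Reject strings end in {0}; accept={1}.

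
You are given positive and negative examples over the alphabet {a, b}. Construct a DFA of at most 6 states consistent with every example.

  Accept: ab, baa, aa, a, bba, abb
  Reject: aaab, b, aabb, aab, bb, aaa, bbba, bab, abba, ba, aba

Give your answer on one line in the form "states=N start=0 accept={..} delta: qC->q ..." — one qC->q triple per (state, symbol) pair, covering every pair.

State merging on the prefix tree: take the shortest (then alphabetical) example prefix whose next move is undefined and point that move at state 0, else 1, else 2, ...; a target is out if some Accept/Reject pair would then sit in one state with the same input left (inseparable). If every existing state is out, open a new one.
a: 0a undefined. 0a->0: no, ab/aaab meet in 0 with "b" left. Open state 1: 0a->1.
b: 0b undefined. 0b->0: no, ab/bab meet in 1 with "b" left. 0b->1: no, ab/bb meet in 1 with "b" left. Open state 2: 0b->2.
aa: 1a undefined. 1a->0: no, ab/aaab meet in 1 with "b" left. 1a->1: no, ab/aaab meet in 1 with "b" left. 1a->2: no, aa/b meet in 2. Open state 3: 1a->3.
ab: 1b undefined. 1b->0: no, a/aba meet in 1. 1b->1: no, aa/abba meet in 3. 1b->2: no, ab/b meet in 2. 1b->3: no, abb/aab meet in 3 with "b" left. Open state 4: 1b->4.
ba: 2a undefined. 2a->0: ok.
bb: 2b undefined. 2b->0: ok.
aaa: 3a undefined. 3a->0: ok.
aab: 3b undefined. 3b->0: ok.
aba: 4a undefined. 4a->0: ok.
abb: 4b undefined. 4b->0: no, baa/abba meet in 1. 4b->1: no, aa/abba meet in 3. 4b->2: no, abb/aaab meet in 2. 4b->3: ok.
All examples now run through 5 states with every (state, symbol) defined. Accept strings end in {1,3,4}, Reject strings end in {0,2}; accept={1,3,4}.

states=5 start=0 accept={1,3,4} delta: 0a->1 0b->2 1a->3 1b->4 2a->0 2b->0 3a->0 3b->0 4a->0 4b->3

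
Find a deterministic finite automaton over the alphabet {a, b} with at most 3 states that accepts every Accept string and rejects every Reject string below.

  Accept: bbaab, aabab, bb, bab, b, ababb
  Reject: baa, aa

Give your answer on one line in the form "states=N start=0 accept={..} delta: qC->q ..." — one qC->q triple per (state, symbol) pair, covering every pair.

State merging on the prefix tree: take the shortest (then alphabetical) example prefix whose next move is undefined and point that move at state 0, else 1, else 2, ...; a target is out if some Accept/Reject pair would then sit in one state with the same input left (inseparable). If every existing state is out, open a new one.
a: 0a undefined. 0a->0: ok.
b: 0b undefined. 0b->0: no, bbaab/baa meet in 0. Open state 1: 0b->1.
ba: 1a undefined. 1a->0: ok.
bb: 1b undefined. 1b->0: no, bb/baa meet in 0. 1b->1: ok.
All examples now run through 2 states with every (state, symbol) defined. Accept strings end in {1}, Reject strings end in {0}; accept={1}.

states=2 start=0 accept={1} delta: 0a->0 0b->1 1a->0 1b->1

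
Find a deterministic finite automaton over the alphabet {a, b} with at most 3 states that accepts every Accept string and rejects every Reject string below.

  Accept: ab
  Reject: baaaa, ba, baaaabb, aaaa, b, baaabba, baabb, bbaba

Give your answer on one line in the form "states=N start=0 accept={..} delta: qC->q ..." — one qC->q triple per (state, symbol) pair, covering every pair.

states=3 start=0 accept={2} delta: 0a->1 0b->0 1a->0 1b->2 2a->0 2b->0

Grow the machine one transition at a time. Run the examples from 0; the earliest place one falls off (shortest prefix, ties alphabetical) gets sent to the lowest-numbered state that keeps every Accept/Reject pair distinguishable — a pair clashes when both reach the same state with identical unread suffix — and to a fresh state only if none does.
a: 0a undefined. 0a->0: no, ab/b meet in 0 with "b" left. Open state 1: 0a->1.
b: 0b undefined. 0b->0: ok.
aa: 1a undefined. 1a->0: ok.
ab: 1b undefined. 1b->0: no, ab/baaaa meet in 0. 1b->1: no, ab/ba meet in 1. Open state 2: 1b->2.
bbaba: 2a undefined. 2a->0: ok.
baaabb: 2b undefined. 2b->0: ok.
All examples now run through 3 states with every (state, symbol) defined. Accept strings end in {2}, Reject strings end in {0,1}; accept={2}.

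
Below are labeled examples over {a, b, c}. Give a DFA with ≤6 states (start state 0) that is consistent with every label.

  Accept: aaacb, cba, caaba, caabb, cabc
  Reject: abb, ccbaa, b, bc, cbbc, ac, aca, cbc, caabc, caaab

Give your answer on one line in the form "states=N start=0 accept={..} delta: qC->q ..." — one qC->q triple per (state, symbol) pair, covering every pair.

states=4 start=0 accept={3} delta: 0a->0 0b->0 0c->1 1a->2 1b->3 1c->0 2a->1 2b->2 2c->3 3a->3 3b->3 3c->0

Grow the machine one transition at a time. Run the examples from 0; the earliest place one falls off (shortest prefix, ties alphabetical) gets sent to the lowest-numbered state that keeps every Accept/Reject pair distinguishable — a pair clashes when both reach the same state with identical unread suffix — and to a fresh state only if none does.
a: 0a undefined. 0a->0: ok.
b: 0b undefined. 0b->0: ok.
c: 0c undefined. 0c->0: no, aaacb/abb meet in 0. Open state 1: 0c->1.
ca: 1a undefined. 1a->0: no, caaba/abb meet in 0. 1a->1: no, aaacb/caaab meet in 1 with "b" left. Open state 2: 1a->2.
cb: 1b undefined. 1b->0: no, aaacb/abb meet in 0. 1b->1: no, aaacb/bc meet in 1. 1b->2: no, aaacb/aca meet in 2. Open state 3: 1b->3.
cc: 1c undefined. 1c->0: ok.
caa: 2a undefined. 2a->0: no, caaba/abb meet in 0. 2a->1: ok.
cab: 2b undefined. 2b->0: no, cabc/bc meet in 1. 2b->1: no, cabc/abb meet in 0. 2b->2: ok.
cba: 3a undefined. 3a->0: no, cba/abb meet in 0. 3a->1: no, cba/bc meet in 1. 3a->2: no, cba/aca meet in 2. 3a->3: ok.
cbb: 3b undefined. 3b->0: no, caabb/abb meet in 0. 3b->1: no, caabb/bc meet in 1. 3b->2: no, caabb/aca meet in 2. 3b->3: ok.
cbc: 3c undefined. 3c->0: ok.
cabc: 2c undefined. 2c->0: no, cabc/abb meet in 0. 2c->1: no, cabc/bc meet in 1. 2c->2: no, cabc/aca meet in 2. 2c->3: ok.
All examples now run through 4 states with every (state, symbol) defined. Accept strings end in {3}, Reject strings end in {0,1,2}; accept={3}.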